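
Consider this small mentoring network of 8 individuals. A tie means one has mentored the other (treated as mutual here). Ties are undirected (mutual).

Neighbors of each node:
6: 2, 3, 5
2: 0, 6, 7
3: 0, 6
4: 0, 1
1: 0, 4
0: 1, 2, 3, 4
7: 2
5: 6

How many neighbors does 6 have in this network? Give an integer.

3

6 is directly tied to 2, 3, and 5. That is 3 neighbors, so the degree of 6 is 3.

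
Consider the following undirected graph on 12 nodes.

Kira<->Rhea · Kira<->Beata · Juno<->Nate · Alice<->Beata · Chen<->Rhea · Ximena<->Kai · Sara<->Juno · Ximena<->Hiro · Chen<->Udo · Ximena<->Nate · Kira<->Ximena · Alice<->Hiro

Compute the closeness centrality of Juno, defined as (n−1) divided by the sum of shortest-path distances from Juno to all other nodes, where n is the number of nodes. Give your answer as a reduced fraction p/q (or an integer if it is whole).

Distances from Juno: Alice:4, Beata:4, Chen:5, Hiro:3, Kai:3, Kira:3, Nate:1, Rhea:4, Sara:1, Udo:6, Ximena:2. Sum = 36.
n = 12, so closeness = 11/36.

11/36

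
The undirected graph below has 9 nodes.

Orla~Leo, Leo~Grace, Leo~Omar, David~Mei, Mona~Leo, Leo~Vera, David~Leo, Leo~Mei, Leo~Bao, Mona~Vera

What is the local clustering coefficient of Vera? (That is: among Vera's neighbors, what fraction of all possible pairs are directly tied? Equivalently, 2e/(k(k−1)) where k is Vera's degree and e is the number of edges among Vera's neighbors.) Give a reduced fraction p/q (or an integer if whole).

1

Vera's neighbors: Leo and Mona (k = 2).
Possible neighbor pairs: C(2,2) = 1. Edges among them: Leo–Mona → e = 1.
Clustering(Vera) = 1/1.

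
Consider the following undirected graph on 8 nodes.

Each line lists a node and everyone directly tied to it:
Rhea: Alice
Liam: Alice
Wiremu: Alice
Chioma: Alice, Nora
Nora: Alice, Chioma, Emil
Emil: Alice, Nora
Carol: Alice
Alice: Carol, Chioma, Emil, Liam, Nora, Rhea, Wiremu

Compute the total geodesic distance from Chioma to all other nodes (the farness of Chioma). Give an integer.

Distances from Chioma: Alice:1, Carol:2, Emil:2, Liam:2, Nora:1, Rhea:2, Wiremu:2.
Sum = 1 + 2 + 2 + 2 + 1 + 2 + 2 = 12.

12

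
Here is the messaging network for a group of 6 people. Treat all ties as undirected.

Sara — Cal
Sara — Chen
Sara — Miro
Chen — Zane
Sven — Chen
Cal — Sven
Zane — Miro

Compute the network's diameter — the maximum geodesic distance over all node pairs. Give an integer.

3

Eccentricity of each node (its greatest distance to any other): Cal:3, Chen:2, Miro:3, Sara:2, Sven:3, Zane:3.
The maximum eccentricity is 3, realized for instance by the pair Miro–Sven via Miro – Sara – Cal – Sven. So the diameter is 3.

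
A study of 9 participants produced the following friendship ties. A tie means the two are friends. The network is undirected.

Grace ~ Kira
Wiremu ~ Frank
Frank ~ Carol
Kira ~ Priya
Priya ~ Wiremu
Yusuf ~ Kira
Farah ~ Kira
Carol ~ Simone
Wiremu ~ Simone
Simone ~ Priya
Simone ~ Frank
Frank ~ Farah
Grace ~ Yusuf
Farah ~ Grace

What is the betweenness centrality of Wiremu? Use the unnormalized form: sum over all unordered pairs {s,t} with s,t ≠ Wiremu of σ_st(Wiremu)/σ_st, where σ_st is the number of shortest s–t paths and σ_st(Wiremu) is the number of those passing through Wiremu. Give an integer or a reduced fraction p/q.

1/2

Pairs whose geodesics pass through Wiremu — Priya–Frank: 1/2.
All other pairs contribute 0.
Summing the contributions gives betweenness(Wiremu) = 1/2.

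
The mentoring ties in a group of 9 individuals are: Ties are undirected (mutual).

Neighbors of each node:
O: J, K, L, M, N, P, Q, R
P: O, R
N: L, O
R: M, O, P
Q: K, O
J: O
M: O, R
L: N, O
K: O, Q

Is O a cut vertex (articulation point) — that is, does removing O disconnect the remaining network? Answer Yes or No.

Removing O leaves {K and Q} with no path to {J}, so the network splits into 4 components. O is a cut vertex.

Yes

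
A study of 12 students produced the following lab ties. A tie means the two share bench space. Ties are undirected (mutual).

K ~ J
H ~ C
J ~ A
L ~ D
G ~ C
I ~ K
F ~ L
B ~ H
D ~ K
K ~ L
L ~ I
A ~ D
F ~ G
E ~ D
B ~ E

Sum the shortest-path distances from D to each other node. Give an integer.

22

Distances from D: A:1, B:2, C:4, E:1, F:2, G:3, H:3, I:2, J:2, K:1, L:1.
Sum = 1 + 2 + 4 + 1 + 2 + 3 + 3 + 2 + 2 + 1 + 1 = 22.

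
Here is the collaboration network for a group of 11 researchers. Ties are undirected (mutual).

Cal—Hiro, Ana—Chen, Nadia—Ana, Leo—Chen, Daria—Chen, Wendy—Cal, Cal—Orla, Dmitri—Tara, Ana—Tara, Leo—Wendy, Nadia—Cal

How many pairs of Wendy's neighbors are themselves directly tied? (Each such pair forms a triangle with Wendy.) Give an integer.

0

Wendy's neighbors are Cal and Leo, but none of them are tied to each other, so no triangle contains Wendy.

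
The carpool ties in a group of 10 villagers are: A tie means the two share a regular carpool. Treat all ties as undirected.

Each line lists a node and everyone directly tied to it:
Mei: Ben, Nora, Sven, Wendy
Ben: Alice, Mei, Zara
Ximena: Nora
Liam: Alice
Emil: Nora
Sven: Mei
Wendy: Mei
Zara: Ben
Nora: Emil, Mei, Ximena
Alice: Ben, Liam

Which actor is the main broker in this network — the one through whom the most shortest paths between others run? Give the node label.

Unnormalized betweenness of each node: Alice:8, Ben:20, Emil:0, Liam:0, Mei:27, Nora:15, Sven:0, Wendy:0, Ximena:0, Zara:0.
Mei has the largest value, 27, making it the main broker — the node through which the most shortest paths run.

Mei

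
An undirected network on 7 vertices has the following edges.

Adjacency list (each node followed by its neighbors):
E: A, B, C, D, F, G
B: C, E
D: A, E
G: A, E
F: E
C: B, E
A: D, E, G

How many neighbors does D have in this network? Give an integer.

2

D is directly tied to A and E. That is 2 neighbors, so the degree of D is 2.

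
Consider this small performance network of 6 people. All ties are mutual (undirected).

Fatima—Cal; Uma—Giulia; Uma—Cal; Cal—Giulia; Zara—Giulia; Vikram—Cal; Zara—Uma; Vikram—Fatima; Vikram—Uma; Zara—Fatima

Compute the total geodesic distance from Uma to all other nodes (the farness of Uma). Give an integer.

Distances from Uma: Cal:1, Fatima:2, Giulia:1, Vikram:1, Zara:1.
Sum = 1 + 2 + 1 + 1 + 1 = 6.

6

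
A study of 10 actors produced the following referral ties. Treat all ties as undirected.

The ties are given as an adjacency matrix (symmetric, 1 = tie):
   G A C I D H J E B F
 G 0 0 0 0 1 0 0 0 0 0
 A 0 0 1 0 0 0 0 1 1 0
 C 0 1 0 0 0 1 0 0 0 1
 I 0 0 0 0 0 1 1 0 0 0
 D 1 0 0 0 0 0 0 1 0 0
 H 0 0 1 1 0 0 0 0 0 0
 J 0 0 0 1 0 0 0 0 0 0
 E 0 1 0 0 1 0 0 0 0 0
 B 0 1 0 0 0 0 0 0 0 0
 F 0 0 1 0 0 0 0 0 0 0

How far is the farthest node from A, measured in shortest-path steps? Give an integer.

Distances from A: B:1, C:1, D:2, E:1, F:2, G:3, H:2, I:3, J:4.
The largest is 4 (to J), so the eccentricity of A is 4.

4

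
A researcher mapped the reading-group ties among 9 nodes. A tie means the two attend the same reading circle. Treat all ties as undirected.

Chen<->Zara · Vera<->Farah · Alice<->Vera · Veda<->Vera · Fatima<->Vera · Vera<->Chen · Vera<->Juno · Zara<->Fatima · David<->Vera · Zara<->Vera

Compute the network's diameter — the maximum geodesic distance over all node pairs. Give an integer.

Eccentricity of each node (its greatest distance to any other): Alice:2, Chen:2, David:2, Farah:2, Fatima:2, Juno:2, Veda:2, Vera:1, Zara:2.
The maximum eccentricity is 2, realized for instance by the pair Fatima–Veda via Fatima – Vera – Veda. So the diameter is 2.

2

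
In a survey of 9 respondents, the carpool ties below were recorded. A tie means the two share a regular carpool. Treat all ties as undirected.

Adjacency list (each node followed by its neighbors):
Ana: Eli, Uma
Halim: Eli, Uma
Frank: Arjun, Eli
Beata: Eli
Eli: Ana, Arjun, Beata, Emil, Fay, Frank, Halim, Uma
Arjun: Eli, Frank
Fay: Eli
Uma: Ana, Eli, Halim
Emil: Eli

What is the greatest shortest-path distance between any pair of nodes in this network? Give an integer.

2

Eccentricity of each node (its greatest distance to any other): Ana:2, Arjun:2, Beata:2, Eli:1, Emil:2, Fay:2, Frank:2, Halim:2, Uma:2.
The maximum eccentricity is 2, realized for instance by the pair Fay–Arjun via Fay – Eli – Arjun. So the diameter is 2.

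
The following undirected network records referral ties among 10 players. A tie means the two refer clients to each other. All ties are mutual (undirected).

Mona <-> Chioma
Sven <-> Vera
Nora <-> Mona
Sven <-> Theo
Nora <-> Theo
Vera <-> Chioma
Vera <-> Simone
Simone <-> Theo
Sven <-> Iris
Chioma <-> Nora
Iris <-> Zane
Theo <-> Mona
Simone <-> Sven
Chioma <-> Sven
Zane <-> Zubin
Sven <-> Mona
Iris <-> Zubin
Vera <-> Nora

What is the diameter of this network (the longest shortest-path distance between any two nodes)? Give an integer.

4

Eccentricity of each node (its greatest distance to any other): Chioma:3, Iris:3, Mona:3, Nora:4, Simone:3, Sven:2, Theo:3, Vera:3, Zane:4, Zubin:4.
The maximum eccentricity is 4, realized for instance by the pair Zubin–Nora via Zubin – Iris – Sven – Vera – Nora. So the diameter is 4.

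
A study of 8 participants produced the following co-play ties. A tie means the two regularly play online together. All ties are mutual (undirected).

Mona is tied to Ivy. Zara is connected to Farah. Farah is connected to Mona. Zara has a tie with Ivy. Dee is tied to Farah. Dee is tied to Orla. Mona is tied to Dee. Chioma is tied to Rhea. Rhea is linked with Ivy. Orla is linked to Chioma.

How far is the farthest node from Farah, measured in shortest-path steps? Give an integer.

Distances from Farah: Chioma:3, Dee:1, Ivy:2, Mona:1, Orla:2, Rhea:3, Zara:1.
The largest is 3 (to Chioma and Rhea), so the eccentricity of Farah is 3.

3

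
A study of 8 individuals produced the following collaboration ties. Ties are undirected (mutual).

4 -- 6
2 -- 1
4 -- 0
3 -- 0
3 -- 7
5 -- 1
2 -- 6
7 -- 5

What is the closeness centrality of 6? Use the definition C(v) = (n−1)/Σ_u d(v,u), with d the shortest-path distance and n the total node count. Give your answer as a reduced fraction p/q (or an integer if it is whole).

Distances from 6: 0:2, 1:2, 2:1, 3:3, 4:1, 5:3, 7:4. Sum = 16.
n = 8, so closeness = 7/16.

7/16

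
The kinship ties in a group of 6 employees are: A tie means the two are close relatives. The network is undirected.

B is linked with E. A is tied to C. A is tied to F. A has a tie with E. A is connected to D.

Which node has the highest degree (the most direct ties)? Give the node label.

Degrees — A:4, B:1, C:1, D:1, E:2, F:1.
The maximum is 4, attained only by A.

A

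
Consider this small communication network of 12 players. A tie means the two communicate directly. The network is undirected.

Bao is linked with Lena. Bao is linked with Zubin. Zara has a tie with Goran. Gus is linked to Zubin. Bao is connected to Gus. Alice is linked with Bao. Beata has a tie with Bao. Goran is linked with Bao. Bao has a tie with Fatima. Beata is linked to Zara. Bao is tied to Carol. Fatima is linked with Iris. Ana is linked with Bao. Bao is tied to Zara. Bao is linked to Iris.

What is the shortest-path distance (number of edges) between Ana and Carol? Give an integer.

2

One shortest route is Ana – Bao – Carol, which uses 2 edges, and Ana and Carol are not directly tied, so nothing shorter exists. So d(Ana,Carol) = 2.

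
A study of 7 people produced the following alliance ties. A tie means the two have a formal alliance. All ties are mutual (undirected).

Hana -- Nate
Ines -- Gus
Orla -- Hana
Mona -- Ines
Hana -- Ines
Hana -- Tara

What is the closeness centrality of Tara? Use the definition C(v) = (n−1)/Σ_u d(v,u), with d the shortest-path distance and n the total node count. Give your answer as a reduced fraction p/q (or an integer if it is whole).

Distances from Tara: Gus:3, Hana:1, Ines:2, Mona:3, Nate:2, Orla:2. Sum = 13.
n = 7, so closeness = 6/13.

6/13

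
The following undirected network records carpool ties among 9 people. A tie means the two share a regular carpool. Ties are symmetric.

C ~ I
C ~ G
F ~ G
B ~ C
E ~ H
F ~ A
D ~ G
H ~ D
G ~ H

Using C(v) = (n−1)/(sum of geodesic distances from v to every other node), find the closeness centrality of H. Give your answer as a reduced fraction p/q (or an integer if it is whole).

1/2

Distances from H: A:3, B:3, C:2, D:1, E:1, F:2, G:1, I:3. Sum = 16.
n = 9, so closeness = 8/16 = 1/2.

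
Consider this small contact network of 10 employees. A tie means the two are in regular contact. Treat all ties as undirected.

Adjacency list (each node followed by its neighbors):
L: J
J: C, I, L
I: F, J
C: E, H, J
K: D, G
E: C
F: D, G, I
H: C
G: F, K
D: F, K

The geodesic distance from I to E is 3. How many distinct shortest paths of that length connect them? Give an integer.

1

The shortest distance is 3, and the only length-3 path is I–J–C–E. So there is exactly 1 shortest path.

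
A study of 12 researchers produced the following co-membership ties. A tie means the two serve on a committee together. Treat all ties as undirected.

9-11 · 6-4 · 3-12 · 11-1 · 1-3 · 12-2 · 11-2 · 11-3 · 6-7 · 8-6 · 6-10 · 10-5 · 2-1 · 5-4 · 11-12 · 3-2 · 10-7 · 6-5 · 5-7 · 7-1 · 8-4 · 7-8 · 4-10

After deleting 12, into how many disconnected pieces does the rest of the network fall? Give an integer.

1

12's neighbors (2, 3, and 11) remain reachable from one another through other ties, so the rest of the network stays in one piece.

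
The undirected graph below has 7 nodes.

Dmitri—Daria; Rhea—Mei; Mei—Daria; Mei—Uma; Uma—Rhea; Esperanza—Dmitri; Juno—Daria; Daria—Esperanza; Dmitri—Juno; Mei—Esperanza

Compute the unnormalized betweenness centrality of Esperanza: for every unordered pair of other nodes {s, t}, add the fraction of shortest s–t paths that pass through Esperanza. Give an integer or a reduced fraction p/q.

3/2

Pairs whose geodesics pass through Esperanza — Uma–Dmitri: 1/2; Rhea–Dmitri: 1/2; Mei–Dmitri: 1/2.
All other pairs contribute 0.
Summing the contributions gives betweenness(Esperanza) = 3/2.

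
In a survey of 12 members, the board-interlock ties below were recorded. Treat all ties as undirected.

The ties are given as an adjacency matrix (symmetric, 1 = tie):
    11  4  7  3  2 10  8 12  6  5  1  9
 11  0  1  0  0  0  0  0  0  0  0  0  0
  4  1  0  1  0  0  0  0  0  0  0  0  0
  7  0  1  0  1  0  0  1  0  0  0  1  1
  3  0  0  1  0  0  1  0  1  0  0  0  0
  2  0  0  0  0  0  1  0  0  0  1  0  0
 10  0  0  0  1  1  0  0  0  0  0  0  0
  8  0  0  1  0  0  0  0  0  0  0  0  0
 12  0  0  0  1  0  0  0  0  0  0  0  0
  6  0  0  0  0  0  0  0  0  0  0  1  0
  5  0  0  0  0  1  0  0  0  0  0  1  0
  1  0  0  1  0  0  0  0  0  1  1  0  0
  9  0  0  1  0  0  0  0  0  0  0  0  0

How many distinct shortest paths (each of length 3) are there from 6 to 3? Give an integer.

1

The shortest distance is 3, and the only length-3 path is 6–1–7–3. So there is exactly 1 shortest path.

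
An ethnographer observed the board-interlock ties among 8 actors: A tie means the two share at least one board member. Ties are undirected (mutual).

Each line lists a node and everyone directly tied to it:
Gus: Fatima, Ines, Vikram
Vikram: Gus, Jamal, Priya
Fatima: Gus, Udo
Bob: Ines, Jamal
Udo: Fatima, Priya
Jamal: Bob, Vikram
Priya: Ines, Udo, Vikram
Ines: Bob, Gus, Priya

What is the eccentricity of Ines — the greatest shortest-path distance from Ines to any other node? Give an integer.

2

Distances from Ines: Bob:1, Fatima:2, Gus:1, Jamal:2, Priya:1, Udo:2, Vikram:2.
The largest is 2 (to Vikram, Fatima, Udo, and Jamal), so the eccentricity of Ines is 2.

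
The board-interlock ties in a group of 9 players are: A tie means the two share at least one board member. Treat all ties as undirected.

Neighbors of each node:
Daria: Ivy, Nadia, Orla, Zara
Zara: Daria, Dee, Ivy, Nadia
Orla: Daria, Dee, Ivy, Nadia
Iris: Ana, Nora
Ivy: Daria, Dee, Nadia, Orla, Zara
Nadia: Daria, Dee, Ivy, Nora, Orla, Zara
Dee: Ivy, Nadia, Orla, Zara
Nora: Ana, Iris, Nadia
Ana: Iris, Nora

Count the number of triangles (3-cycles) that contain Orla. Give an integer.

Orla's neighbors: Daria, Dee, Ivy, and Nadia.
Neighbor pairs that are themselves tied: Orla–Daria–Ivy; Orla–Daria–Nadia; Orla–Dee–Ivy; Orla–Dee–Nadia; Orla–Ivy–Nadia. Each forms one triangle with Orla, for 5 in total.

5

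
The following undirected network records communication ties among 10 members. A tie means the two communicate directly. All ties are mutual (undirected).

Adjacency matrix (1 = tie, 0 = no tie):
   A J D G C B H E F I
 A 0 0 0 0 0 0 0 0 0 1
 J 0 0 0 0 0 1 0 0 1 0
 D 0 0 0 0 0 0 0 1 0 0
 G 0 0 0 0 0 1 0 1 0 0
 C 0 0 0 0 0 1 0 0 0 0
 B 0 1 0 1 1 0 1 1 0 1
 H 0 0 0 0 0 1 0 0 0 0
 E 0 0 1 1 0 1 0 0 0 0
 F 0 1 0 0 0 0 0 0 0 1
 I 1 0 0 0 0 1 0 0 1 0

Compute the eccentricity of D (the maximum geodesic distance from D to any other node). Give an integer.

4

Distances from D: A:4, B:2, C:3, E:1, F:4, G:2, H:3, I:3, J:3.
The largest is 4 (to F and A), so the eccentricity of D is 4.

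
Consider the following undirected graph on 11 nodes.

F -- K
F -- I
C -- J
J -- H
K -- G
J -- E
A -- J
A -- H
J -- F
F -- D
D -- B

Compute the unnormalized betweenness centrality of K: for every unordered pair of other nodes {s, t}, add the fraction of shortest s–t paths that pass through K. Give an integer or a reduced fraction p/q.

9

Pairs whose geodesics pass through K — G–F: 1; G–A: 1; G–J: 1; G–C: 1; G–H: 1; G–I: 1; G–E: 1; G–D: 1; G–B: 1.
All other pairs contribute 0.
Summing the contributions gives betweenness(K) = 9.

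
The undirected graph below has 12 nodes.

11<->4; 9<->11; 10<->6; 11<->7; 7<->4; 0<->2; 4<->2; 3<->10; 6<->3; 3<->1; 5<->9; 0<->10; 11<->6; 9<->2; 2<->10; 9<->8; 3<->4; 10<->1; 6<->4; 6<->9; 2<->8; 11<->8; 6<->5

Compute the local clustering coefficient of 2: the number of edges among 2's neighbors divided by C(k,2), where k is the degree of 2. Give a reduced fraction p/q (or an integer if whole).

1/5

2's neighbors: 0, 4, 8, 9, and 10 (k = 5).
Possible neighbor pairs: C(5,2) = 10. Edges among them: 0–10, 8–9 → e = 2.
Clustering(2) = 2/10 = 1/5.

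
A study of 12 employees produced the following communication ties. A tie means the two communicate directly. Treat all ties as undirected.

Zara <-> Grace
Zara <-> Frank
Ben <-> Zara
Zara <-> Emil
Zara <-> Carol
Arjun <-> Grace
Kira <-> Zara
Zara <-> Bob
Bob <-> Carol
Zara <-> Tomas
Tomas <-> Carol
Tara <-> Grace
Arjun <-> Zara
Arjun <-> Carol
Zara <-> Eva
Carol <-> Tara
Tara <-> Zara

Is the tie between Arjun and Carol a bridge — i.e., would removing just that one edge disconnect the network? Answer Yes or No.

No

Even without that edge, Arjun still reaches Carol via Arjun – Zara – Carol, so the network stays connected. Not a bridge.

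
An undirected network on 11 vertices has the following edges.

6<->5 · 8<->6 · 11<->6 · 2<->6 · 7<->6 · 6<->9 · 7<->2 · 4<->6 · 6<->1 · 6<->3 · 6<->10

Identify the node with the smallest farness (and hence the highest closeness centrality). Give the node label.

6

Farness (sum of distances to all others) for each node — 1:19, 2:18, 3:19, 4:19, 5:19, 6:10, 7:18, 8:19, 9:19, 10:19, 11:19.
The smallest farness is 10, for 6, so 6 has the highest closeness.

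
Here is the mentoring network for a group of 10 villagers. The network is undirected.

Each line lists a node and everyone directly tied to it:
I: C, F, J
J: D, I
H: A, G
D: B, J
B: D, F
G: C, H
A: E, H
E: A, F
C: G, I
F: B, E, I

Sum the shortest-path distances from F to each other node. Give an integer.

Distances from F: A:2, B:1, C:2, D:2, E:1, G:3, H:3, I:1, J:2.
Sum = 2 + 1 + 2 + 2 + 1 + 3 + 3 + 1 + 2 = 17.

17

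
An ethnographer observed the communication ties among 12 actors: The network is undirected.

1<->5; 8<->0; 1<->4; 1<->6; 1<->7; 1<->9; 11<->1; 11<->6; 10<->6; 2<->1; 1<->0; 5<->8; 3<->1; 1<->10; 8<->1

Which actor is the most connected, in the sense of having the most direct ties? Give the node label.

Degrees — 0:2, 1:11, 2:1, 3:1, 4:1, 5:2, 6:3, 7:1, 8:3, 9:1, 10:2, 11:2.
The maximum is 11, attained only by 1.

1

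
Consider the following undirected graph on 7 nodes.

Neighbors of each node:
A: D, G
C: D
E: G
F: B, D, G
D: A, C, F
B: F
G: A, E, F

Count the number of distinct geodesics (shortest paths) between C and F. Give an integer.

The shortest distance is 2, and the only length-2 path is C–D–F. So there is exactly 1 shortest path.

1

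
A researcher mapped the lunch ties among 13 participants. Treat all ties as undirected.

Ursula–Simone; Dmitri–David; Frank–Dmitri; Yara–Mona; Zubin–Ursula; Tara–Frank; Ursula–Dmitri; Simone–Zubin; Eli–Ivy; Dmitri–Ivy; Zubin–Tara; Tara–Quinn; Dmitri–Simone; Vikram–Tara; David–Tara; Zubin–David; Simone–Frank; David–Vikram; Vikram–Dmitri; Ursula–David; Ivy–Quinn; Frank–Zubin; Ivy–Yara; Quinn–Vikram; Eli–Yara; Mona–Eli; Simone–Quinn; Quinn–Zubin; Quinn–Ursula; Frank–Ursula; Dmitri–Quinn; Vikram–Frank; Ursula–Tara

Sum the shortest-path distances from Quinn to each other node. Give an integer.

Distances from Quinn: David:2, Dmitri:1, Eli:2, Frank:2, Ivy:1, Mona:3, Simone:1, Tara:1, Ursula:1, Vikram:1, Yara:2, Zubin:1.
Sum = 2 + 1 + 2 + 2 + 1 + 3 + 1 + 1 + 1 + 1 + 2 + 1 = 18.

18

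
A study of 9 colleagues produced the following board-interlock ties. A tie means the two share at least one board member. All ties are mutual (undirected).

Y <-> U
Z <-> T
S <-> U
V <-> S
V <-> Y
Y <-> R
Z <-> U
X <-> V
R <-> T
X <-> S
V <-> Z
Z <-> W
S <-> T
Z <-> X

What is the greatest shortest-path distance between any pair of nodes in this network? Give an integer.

3

Eccentricity of each node (its greatest distance to any other): R:3, S:3, T:2, U:2, V:2, W:3, X:3, Y:3, Z:2.
The maximum eccentricity is 3, realized for instance by the pair X–R via X – S – T – R. So the diameter is 3.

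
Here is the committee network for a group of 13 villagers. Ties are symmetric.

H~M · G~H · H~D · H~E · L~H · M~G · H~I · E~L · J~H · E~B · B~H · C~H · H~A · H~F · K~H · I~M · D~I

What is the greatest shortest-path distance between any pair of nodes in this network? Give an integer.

Eccentricity of each node (its greatest distance to any other): A:2, B:2, C:2, D:2, E:2, F:2, G:2, H:1, I:2, J:2, K:2, L:2, M:2.
The maximum eccentricity is 2, realized for instance by the pair A–L via A – H – L. So the diameter is 2.

2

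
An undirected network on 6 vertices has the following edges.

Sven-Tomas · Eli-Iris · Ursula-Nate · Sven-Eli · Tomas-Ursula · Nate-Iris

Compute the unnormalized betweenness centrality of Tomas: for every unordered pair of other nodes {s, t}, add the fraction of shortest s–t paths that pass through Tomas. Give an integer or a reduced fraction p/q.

Pairs whose geodesics pass through Tomas — Eli–Ursula: 1/2; Nate–Sven: 1/2; Ursula–Sven: 1.
All other pairs contribute 0.
Summing the contributions gives betweenness(Tomas) = 2.

2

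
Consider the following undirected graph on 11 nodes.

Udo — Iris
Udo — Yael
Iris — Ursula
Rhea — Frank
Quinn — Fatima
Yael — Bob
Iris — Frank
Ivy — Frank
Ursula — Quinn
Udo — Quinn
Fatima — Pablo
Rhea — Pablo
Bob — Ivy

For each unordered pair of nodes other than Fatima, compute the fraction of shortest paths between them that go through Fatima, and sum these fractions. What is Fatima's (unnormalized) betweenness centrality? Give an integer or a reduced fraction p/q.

Pairs whose geodesics pass through Fatima — Pablo–Yael: 1; Pablo–Udo: 1; Pablo–Ursula: 1; Pablo–Quinn: 1; Rhea–Quinn: 1.
All other pairs contribute 0.
Summing the contributions gives betweenness(Fatima) = 5.

5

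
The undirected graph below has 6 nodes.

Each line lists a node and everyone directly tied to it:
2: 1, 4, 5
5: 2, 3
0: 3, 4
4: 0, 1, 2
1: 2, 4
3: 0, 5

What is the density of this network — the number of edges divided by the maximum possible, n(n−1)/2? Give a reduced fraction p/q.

7/15

There are 7 edges and 6 nodes, so the maximum possible is C(6,2) = 15.
Density = 7/15.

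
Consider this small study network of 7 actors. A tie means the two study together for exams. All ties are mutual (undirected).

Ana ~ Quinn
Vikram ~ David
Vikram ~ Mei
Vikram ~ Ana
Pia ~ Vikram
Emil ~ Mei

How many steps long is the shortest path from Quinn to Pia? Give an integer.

3

One shortest route is Quinn – Ana – Vikram – Pia, which uses 3 edges, and at distance 2 from Quinn we only reach {Vikram}, which does not include Pia. So d(Quinn,Pia) = 3.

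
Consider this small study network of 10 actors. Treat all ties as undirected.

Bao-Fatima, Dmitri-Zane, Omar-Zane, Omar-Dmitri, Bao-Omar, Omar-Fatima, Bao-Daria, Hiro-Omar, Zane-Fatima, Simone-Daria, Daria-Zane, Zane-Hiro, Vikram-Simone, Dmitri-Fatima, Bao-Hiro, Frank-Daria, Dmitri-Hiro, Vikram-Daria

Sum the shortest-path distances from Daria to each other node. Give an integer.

Distances from Daria: Bao:1, Dmitri:2, Fatima:2, Frank:1, Hiro:2, Omar:2, Simone:1, Vikram:1, Zane:1.
Sum = 1 + 2 + 2 + 1 + 2 + 2 + 1 + 1 + 1 = 13.

13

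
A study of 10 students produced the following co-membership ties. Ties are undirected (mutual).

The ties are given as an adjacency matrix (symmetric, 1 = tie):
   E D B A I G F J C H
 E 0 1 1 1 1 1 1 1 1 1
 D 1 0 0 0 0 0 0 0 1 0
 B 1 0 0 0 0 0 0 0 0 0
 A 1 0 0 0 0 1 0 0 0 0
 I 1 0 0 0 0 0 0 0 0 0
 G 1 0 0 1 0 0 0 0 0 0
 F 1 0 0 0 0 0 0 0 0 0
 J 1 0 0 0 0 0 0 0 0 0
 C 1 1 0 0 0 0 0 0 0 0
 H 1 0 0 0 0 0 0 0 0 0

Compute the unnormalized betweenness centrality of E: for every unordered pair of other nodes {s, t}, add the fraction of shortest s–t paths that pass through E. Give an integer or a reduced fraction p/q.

Pairs whose geodesics pass through E — D–B: 1; D–A: 1; D–I: 1; D–G: 1; D–F: 1; D–J: 1; D–H: 1; B–A: 1; B–I: 1; B–G: 1; B–F: 1; B–J: 1; B–C: 1; B–H: 1 … (+20 more pairs).
All other pairs contribute 0.
Summing the contributions gives betweenness(E) = 34.

34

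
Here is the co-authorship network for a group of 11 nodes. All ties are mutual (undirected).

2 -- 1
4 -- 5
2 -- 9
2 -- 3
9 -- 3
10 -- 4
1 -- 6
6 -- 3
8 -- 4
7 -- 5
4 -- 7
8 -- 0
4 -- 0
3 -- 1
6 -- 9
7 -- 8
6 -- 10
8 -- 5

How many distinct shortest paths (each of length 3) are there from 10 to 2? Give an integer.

3

The shortest distance is 3. The length-3 paths are: 10–6–1–2; 10–6–3–2; 10–6–9–2.
That gives 3 distinct shortest paths.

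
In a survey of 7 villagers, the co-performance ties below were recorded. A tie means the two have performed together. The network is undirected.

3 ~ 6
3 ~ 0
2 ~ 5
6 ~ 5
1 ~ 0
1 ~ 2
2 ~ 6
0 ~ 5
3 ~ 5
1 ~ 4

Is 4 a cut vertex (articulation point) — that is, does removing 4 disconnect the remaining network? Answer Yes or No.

Even without 4, every remaining node can still reach every other (the residual graph is connected), so 4 is not a cut vertex.

No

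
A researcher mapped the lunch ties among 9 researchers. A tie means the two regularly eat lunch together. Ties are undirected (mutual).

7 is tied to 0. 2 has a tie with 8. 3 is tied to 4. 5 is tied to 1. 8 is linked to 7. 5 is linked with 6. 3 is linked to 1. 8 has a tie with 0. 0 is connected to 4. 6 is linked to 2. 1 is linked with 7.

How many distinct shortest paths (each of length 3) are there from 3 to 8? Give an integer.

The shortest distance is 3. The length-3 paths are: 3–4–0–8; 3–1–7–8.
That gives 2 distinct shortest paths.

2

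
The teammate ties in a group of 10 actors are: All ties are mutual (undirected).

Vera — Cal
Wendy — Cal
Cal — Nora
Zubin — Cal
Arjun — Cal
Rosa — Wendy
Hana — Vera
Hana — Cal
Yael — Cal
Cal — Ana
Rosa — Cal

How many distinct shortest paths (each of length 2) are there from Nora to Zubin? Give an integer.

1

The shortest distance is 2, and the only length-2 path is Nora–Cal–Zubin. So there is exactly 1 shortest path.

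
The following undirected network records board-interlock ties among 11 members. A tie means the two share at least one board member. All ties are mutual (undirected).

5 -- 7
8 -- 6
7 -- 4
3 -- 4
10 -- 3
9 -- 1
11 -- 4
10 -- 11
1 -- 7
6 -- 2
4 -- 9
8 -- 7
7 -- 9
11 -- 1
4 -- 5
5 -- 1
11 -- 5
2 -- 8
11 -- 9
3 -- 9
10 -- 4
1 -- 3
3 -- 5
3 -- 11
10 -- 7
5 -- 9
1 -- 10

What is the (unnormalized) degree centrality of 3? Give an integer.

6

3 is directly tied to 1, 4, 5, 9, 10, and 11. That is 6 neighbors, so the degree of 3 is 6.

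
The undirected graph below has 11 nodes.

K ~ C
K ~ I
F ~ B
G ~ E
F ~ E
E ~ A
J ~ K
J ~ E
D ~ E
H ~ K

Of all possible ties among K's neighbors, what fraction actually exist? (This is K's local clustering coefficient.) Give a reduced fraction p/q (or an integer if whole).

K's neighbors: C, H, I, and J (k = 4).
Possible neighbor pairs: C(4,2) = 6. Edges among them: none → e = 0.
Clustering(K) = 0/6 = 0.

0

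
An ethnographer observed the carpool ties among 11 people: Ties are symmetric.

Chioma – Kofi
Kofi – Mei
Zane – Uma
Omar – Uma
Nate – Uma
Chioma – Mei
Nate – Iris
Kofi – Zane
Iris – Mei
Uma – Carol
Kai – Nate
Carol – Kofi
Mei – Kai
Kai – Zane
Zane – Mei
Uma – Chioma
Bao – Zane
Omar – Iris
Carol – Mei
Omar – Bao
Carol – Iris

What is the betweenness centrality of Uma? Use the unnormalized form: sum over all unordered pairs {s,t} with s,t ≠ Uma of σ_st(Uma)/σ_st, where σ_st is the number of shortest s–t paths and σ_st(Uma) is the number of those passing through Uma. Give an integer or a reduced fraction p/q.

288/35

Pairs whose geodesics pass through Uma — Nate–Omar: 1/2; Nate–Bao: 2/4; Nate–Chioma: 1; Nate–Zane: 1/2; Nate–Kofi: 3/7; Nate–Carol: 1/2; Omar–Kai: 2/5; Omar–Chioma: 1; Omar–Zane: 1/2; Omar–Kofi: 3/6; Omar–Carol: 1/2; Bao–Chioma: 2/4; Bao–Carol: 2/5; Chioma–Zane: 1/3 … (+2 more pairs).
All other pairs contribute 0.
Summing the contributions gives betweenness(Uma) = 288/35.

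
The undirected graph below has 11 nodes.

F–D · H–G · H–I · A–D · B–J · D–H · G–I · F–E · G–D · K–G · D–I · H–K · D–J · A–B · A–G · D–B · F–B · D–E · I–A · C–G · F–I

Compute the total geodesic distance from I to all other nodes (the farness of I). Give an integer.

Distances from I: A:1, B:2, C:2, D:1, E:2, F:1, G:1, H:1, J:2, K:2.
Sum = 1 + 2 + 2 + 1 + 2 + 1 + 1 + 1 + 2 + 2 = 15.

15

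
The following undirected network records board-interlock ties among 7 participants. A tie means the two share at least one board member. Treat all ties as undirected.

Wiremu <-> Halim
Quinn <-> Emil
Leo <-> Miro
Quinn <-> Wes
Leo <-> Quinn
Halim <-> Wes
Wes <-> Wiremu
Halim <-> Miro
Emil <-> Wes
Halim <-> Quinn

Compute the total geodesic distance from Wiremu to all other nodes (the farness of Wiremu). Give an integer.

11

Distances from Wiremu: Emil:2, Halim:1, Leo:3, Miro:2, Quinn:2, Wes:1.
Sum = 2 + 1 + 3 + 2 + 2 + 1 = 11.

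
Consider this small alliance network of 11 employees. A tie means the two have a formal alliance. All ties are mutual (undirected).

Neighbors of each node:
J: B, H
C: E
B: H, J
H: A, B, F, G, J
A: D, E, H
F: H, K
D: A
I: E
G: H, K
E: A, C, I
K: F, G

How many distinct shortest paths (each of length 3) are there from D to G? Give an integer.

1

The shortest distance is 3, and the only length-3 path is D–A–H–G. So there is exactly 1 shortest path.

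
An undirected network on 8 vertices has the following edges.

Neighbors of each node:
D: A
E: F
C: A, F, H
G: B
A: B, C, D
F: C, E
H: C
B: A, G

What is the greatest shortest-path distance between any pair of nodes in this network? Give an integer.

5

Eccentricity of each node (its greatest distance to any other): A:3, B:4, C:3, D:4, E:5, F:4, G:5, H:4.
The maximum eccentricity is 5, realized for instance by the pair G–E via G – B – A – C – F – E. So the diameter is 5.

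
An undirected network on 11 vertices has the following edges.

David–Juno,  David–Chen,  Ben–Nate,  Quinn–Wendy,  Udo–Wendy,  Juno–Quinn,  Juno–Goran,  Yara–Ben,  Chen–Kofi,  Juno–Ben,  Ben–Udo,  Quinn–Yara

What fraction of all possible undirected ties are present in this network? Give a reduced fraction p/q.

12/55

There are 12 edges and 11 nodes, so the maximum possible is C(11,2) = 55.
Density = 12/55.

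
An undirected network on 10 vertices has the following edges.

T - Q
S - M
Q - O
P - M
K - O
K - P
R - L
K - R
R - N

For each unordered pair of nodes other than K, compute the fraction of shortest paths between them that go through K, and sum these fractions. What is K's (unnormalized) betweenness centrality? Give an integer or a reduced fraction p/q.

Pairs whose geodesics pass through K — Q–L: 1; Q–N: 1; Q–R: 1; Q–P: 1; Q–S: 1; Q–M: 1; L–O: 1; L–P: 1; L–S: 1; L–M: 1; L–T: 1; N–O: 1; N–P: 1; N–S: 1 … (+13 more pairs).
All other pairs contribute 0.
Summing the contributions gives betweenness(K) = 27.

27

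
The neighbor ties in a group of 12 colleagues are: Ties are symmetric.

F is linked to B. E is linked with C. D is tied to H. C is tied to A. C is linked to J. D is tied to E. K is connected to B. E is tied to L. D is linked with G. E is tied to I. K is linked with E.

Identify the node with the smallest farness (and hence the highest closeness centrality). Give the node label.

Farness (sum of distances to all others) for each node — A:34, B:32, C:24, D:24, E:18, F:42, G:34, H:34, I:28, J:34, K:24, L:28.
The smallest farness is 18, for E, so E has the highest closeness.

E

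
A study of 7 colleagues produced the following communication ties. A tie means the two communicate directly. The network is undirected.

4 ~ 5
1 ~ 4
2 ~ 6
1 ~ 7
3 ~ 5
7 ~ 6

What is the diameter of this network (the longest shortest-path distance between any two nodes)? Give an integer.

6

Eccentricity of each node (its greatest distance to any other): 1:3, 2:6, 3:6, 4:4, 5:5, 6:5, 7:4.
The maximum eccentricity is 6, realized for instance by the pair 2–3 via 2 – 6 – 7 – 1 – 4 – 5 – 3. So the diameter is 6.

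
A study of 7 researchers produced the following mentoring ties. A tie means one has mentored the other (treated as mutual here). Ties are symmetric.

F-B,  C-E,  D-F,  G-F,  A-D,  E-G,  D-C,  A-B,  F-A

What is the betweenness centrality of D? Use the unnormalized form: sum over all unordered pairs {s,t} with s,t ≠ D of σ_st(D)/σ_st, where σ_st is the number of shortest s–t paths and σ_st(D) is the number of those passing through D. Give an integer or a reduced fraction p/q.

Pairs whose geodesics pass through D — F–C: 1; E–A: 1/2; C–A: 1; C–B: 2/2.
All other pairs contribute 0.
Summing the contributions gives betweenness(D) = 7/2.

7/2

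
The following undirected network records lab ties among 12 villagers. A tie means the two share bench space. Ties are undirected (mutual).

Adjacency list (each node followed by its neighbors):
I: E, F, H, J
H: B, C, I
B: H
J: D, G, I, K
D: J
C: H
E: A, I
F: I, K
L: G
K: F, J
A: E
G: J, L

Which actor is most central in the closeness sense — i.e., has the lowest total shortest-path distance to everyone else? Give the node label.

I

Farness (sum of distances to all others) for each node — A:37, B:35, C:35, D:31, E:27, F:27, G:29, H:25, I:19, J:21, K:29, L:39.
The smallest farness is 19, for I, so I has the highest closeness.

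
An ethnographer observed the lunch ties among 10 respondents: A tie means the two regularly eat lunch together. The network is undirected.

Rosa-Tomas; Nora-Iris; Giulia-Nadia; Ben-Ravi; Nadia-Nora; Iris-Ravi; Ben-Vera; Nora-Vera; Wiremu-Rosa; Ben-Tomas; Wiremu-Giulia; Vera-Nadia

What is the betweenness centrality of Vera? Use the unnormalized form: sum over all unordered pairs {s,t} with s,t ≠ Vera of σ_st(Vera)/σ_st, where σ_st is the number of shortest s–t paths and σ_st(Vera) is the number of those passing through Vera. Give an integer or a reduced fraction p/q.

Pairs whose geodesics pass through Vera — Ravi–Giulia: 1/2; Ravi–Nadia: 1/2; Ben–Giulia: 1; Ben–Nadia: 1; Ben–Nora: 1; Tomas–Nadia: 1; Tomas–Nora: 1; Rosa–Nora: 1/2.
All other pairs contribute 0.
Summing the contributions gives betweenness(Vera) = 13/2.

13/2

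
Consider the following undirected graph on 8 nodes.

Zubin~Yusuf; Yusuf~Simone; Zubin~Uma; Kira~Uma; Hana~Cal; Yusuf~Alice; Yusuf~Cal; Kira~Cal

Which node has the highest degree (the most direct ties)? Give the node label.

Degrees — Alice:1, Cal:3, Hana:1, Kira:2, Simone:1, Uma:2, Yusuf:4, Zubin:2.
The maximum is 4, attained only by Yusuf.

Yusuf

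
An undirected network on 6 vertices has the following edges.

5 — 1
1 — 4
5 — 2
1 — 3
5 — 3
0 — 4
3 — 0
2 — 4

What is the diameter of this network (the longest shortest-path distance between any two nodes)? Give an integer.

2

Eccentricity of each node (its greatest distance to any other): 0:2, 1:2, 2:2, 3:2, 4:2, 5:2.
The maximum eccentricity is 2, realized for instance by the pair 0–1 via 0 – 3 – 1. So the diameter is 2.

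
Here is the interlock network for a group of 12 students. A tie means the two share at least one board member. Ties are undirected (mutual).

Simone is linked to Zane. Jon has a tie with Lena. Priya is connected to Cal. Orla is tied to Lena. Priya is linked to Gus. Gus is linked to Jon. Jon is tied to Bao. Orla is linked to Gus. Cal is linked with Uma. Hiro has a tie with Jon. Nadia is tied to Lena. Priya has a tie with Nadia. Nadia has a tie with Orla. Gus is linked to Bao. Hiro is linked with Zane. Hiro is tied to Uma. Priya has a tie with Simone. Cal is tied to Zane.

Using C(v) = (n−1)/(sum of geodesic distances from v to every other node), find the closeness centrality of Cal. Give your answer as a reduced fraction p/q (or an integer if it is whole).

Distances from Cal: Bao:3, Gus:2, Hiro:2, Jon:3, Lena:3, Nadia:2, Orla:3, Priya:1, Simone:2, Uma:1, Zane:1. Sum = 23.
n = 12, so closeness = 11/23.

11/23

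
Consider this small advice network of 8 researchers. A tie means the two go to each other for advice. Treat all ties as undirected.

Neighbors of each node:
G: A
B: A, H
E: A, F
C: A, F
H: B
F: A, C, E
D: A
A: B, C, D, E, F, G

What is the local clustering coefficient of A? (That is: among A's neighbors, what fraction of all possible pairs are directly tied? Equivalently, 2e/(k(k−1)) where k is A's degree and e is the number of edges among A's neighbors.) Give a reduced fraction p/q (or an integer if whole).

2/15

A's neighbors: B, C, D, E, F, and G (k = 6).
Possible neighbor pairs: C(6,2) = 15. Edges among them: C–F, E–F → e = 2.
Clustering(A) = 2/15.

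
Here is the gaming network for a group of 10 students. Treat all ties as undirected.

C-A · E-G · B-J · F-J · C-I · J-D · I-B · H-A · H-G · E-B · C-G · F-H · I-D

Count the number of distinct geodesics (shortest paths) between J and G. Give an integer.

The shortest distance is 3. The length-3 paths are: J–F–H–G; J–B–E–G.
That gives 2 distinct shortest paths.

2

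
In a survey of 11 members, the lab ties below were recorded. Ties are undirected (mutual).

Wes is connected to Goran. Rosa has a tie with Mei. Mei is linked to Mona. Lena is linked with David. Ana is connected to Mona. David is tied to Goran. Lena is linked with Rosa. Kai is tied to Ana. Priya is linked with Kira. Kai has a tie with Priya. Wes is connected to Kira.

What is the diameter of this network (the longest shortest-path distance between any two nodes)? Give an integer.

Eccentricity of each node (its greatest distance to any other): Ana:5, David:5, Goran:5, Kai:5, Kira:5, Lena:5, Mei:5, Mona:5, Priya:5, Rosa:5, Wes:5.
The maximum eccentricity is 5, realized for instance by the pair Rosa–Kira via Rosa – Lena – David – Goran – Wes – Kira. So the diameter is 5.

5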